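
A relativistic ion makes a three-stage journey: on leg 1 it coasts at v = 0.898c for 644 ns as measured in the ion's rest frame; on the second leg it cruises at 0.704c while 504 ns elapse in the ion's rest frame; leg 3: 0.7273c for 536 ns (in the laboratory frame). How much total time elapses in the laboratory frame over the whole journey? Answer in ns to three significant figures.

Leg 1: γ = 1/√(1 − 0.898²) = 1/√0.1936 = 2.273; Δt_1 = 2.273 × 644 = 1464 ns.
Leg 2: γ = 1/√(1 − 0.704²) = 1/√0.5044 = 1.408; Δt_2 = 1.408 × 504 = 709.7 ns.
Leg 3: 536 ns is already measured in the laboratory frame.
Total: 1464 + 709.7 + 536.0 ns.

Δt = 2710 ns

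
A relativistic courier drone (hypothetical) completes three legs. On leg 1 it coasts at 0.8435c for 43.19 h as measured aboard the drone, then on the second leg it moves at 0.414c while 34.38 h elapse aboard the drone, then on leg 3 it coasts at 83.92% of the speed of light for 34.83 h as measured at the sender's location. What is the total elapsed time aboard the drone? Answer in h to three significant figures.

Leg 1: 43.19 h is already measured aboard the drone.
Leg 2: 34.38 h is already measured aboard the drone.
Leg 3: β = 0.8392; γ = 1/√(1 − 0.8392²) = 1/√0.2957 = 1.839; τ_3 = 34.83/1.839 = 18.94 h.
Total: 43.19 + 34.38 + 18.94 h.

τ = 96.5 h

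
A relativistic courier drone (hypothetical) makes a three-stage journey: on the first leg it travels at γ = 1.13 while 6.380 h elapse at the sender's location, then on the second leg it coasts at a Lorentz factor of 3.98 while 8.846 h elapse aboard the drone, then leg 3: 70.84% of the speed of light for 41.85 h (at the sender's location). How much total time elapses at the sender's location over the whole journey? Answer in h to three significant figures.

Leg 1: 6.380 h is already measured at the sender's location.
Leg 2: γ = 3.98; Δt_2 = 3.980 × 8.846 = 35.21 h.
Leg 3: 41.85 h is already measured at the sender's location.
Total: 6.380 + 35.21 + 41.85 h.

Δt = 83.4 h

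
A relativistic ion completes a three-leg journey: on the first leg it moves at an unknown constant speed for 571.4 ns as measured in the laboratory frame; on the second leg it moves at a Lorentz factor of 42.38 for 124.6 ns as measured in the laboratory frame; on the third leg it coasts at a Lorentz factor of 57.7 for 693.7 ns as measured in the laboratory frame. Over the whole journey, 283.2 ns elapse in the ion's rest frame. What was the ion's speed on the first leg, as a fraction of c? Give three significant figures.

Leg 1: speed unknown; τ_1 = 571.4/γ_1.
Leg 2: γ = 42.38; τ_2 = 124.6/42.38 = 2.940 ns.
Leg 3: γ = 57.7; τ_3 = 693.7/57.70 = 12.02 ns.
Total proper time: τ_1 + 2.940 + 12.02 = 283.2, so τ_1 = 283.2 − 14.96 = 268.2 ns.
γ_1 = 571.4/268.2 = 2.130; β = √(1 − 1/γ²) = √0.7796.

β = 0.883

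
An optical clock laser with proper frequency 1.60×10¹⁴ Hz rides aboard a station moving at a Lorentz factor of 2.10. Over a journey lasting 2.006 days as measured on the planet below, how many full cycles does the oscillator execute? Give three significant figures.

γ = 2.10
The oscillator's own cycle count is N = f × τ where τ is the proper time aboard the station. τ = Δt/γ = 2.006/2.100 = 0.9552 days = 8.253×10⁴ s.
N = 1.60×10¹⁴ × 8.253×10⁴ = 1.321×10¹⁹.

N = 1.32×10¹⁹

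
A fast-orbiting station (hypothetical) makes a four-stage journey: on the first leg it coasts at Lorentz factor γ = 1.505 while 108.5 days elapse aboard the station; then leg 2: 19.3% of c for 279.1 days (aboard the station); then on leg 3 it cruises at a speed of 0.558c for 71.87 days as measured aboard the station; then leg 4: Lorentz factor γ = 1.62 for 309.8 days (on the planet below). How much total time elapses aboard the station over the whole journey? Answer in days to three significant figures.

τ = 651 days

Leg 1: 108.5 days is already measured aboard the station.
Leg 2: 279.1 days is already measured aboard the station.
Leg 3: 71.87 days is already measured aboard the station.
Leg 4: γ = 1.62; τ_4 = 309.8/1.620 = 191.2 days.
Total: 108.5 + 279.1 + 71.87 + 191.2 days.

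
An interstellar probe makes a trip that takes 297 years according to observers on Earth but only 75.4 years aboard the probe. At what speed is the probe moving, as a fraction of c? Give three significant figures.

The proper time is measured aboard the probe (both events occur at the probe's location); Δt is measured on Earth. γ = Δt/τ = 297/75.4 = 3.939.
β = √(1 − 1/γ²) = √(1 − 0.06445) = √0.9355

β = 0.967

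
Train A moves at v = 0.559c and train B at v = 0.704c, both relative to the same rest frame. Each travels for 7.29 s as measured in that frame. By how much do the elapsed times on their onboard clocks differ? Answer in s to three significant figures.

|τ_A − τ_B| = 0.867 s

A: γ = 1/√(1 − 0.559²) = 1/√0.6875 = 1.206; τ_A = 7.29/1.206 = 6.045 s.
B: γ = 1/√(1 − 0.704²) = 1/√0.5044 = 1.408; τ_B = 7.29/1.408 = 5.177 s.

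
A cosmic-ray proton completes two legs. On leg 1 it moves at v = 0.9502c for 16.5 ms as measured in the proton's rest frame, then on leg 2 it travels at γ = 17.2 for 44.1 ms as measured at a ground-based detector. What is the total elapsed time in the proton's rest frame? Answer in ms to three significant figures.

τ = 19.1 ms

Leg 1: 16.5 ms is already measured in the proton's rest frame.
Leg 2: γ = 17.2; τ_2 = 44.1/17.20 = 2.564 ms.
Total: 16.50 + 2.564 ms.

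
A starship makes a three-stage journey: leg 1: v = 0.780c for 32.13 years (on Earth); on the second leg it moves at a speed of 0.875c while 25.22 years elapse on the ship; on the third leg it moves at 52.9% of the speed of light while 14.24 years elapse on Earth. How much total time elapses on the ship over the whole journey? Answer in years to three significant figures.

Leg 1: γ = 1/√(1 − 0.780²) = 1/√0.3916 = 1.598; τ_1 = 32.13/1.598 = 20.11 years.
Leg 2: 25.22 years is already measured on the ship.
Leg 3: β = 0.529; γ = 1/√(1 − 0.529²) = 1/√0.7202 = 1.178; τ_3 = 14.24/1.178 = 12.08 years.
Total: 20.11 + 25.22 + 12.08 years.

τ = 57.4 years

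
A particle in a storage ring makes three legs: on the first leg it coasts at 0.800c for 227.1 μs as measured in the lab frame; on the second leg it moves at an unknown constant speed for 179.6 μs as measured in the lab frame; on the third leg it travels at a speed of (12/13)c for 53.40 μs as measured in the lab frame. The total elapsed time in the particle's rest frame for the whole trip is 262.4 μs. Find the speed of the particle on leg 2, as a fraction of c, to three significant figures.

Leg 1: γ = 1/√(1 − 0.800²) = 5/3 ≈ 1.667; τ_1 = 227.1/1.667 = 136.3 μs.
Leg 2: speed unknown; τ_2 = 179.6/γ_2.
Leg 3: γ = 1/√(1 − (12/13)²) = 13/5 = 2.600; τ_3 = 53.40/2.600 = 20.54 μs.
Total proper time: 136.3 + τ_2 + 20.54 = 262.4, so τ_2 = 262.4 − 156.8 = 105.6 μs.
γ_2 = 179.6/105.6 = 1.701; β = √(1 − 1/γ²) = √0.6543.

β = 0.809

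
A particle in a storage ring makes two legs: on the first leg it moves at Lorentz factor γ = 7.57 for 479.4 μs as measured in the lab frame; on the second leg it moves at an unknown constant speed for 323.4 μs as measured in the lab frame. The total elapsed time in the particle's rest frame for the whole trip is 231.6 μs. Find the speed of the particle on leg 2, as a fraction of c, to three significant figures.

β = 0.854

Leg 1: γ = 7.57; τ_1 = 479.4/7.570 = 63.33 μs.
Leg 2: speed unknown; τ_2 = 323.4/γ_2.
Total proper time: 63.33 + τ_2 = 231.6, so τ_2 = 231.6 − 63.33 = 168.3 μs.
γ_2 = 323.4/168.3 = 1.922; β = √(1 − 1/γ²) = √0.7293.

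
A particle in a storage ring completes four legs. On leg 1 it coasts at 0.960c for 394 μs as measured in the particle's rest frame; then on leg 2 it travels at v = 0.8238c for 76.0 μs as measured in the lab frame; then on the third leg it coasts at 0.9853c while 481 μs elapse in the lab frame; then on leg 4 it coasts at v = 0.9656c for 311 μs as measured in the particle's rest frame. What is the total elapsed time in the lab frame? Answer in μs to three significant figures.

Leg 1: γ = 1/√(1 − 0.960²) = 25/7 ≈ 3.571; Δt_1 = 3.571 × 394 = 1407 μs.
Leg 2: 76.0 μs is already measured in the lab frame.
Leg 3: 481 μs is already measured in the lab frame.
Leg 4: γ = 1/√(1 − 0.9656²) = 1/√0.06762 = 3.846; Δt_4 = 3.846 × 311 = 1196 μs.
Total: 1407 + 76.00 + 481.0 + 1196 μs.

Δt = 3160 μs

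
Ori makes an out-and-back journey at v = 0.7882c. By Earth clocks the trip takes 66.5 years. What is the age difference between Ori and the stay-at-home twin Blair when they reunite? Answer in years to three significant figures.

Δt − τ = 25.6 years

γ = 1/√(1 − 0.7882²) = 1/√0.3787 = 1.625
Ori's elapsed proper time: τ = 66.5/1.625 = 40.93 years.
Age gap = Δt − τ = 66.5 − 40.93 years.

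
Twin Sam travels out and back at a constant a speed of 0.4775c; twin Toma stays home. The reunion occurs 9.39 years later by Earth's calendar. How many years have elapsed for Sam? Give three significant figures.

γ = 1/√(1 − 0.4775²) = 1/√0.7720 = 1.138
Sam's clock measures proper time along the trip: τ = Δt/γ = 9.39/1.138 years.

τ = 8.25 years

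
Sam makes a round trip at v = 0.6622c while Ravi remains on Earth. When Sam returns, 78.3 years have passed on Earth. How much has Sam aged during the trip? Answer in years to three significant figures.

τ = 58.7 years

γ = 1/√(1 − 0.6622²) = 1/√0.5615 = 1.335
Sam's clock measures proper time along the trip: τ = Δt/γ = 78.3/1.335 years.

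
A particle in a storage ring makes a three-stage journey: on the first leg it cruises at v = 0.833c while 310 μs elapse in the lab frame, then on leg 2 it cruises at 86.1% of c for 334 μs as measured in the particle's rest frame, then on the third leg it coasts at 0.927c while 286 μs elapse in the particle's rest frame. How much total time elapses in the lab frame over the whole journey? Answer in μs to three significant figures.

Δt = 1730 μs

Leg 1: 310 μs is already measured in the lab frame.
Leg 2: β = 0.861; γ = 1/√(1 − 0.861²) = 1/√0.2587 = 1.966; Δt_2 = 1.966 × 334 = 656.7 μs.
Leg 3: γ = 1/√(1 − 0.927²) = 1/√0.1407 = 2.666; Δt_3 = 2.666 × 286 = 762.5 μs.
Total: 310.0 + 656.7 + 762.5 μs.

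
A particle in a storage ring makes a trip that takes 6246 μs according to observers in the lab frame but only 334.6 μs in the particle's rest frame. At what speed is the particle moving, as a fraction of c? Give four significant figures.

v = 0.9986c

The proper time is measured in the particle's rest frame (both events occur at the particle's location); Δt is measured in the lab frame. γ = Δt/τ = 6246/334.6 = 18.67.
β = √(1 − 1/γ²) = √(1 − 0.002870) = √0.9971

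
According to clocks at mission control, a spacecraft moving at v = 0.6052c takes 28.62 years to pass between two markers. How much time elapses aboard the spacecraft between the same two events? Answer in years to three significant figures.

γ = 1/√(1 − 0.6052²) = 1/√0.6337 = 1.256
The interval measured at mission control is the dilated one; the clock aboard the spacecraft measures the proper time τ = Δt/γ = 28.62/1.256 years.

τ = 22.8 years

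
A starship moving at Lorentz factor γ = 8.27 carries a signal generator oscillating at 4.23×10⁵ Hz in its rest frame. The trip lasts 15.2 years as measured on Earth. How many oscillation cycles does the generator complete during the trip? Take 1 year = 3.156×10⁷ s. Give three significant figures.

γ = 8.27
The oscillator's own cycle count is N = f × τ where τ is the proper time on the ship. τ = Δt/γ = 15.2/8.270 = 1.838 years = 5.801×10⁷ s.
N = 4.23×10⁵ × 5.801×10⁷ = 2.454×10¹³.

N = 2.45×10¹³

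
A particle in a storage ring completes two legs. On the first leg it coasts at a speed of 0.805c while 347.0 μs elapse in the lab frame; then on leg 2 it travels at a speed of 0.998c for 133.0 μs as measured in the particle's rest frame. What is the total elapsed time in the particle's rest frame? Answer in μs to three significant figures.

τ = 339 μs

Leg 1: γ = 1/√(1 − 0.805²) = 1/√0.3520 = 1.686; τ_1 = 347.0/1.686 = 205.9 μs.
Leg 2: 133.0 μs is already measured in the particle's rest frame.
Total: 205.9 + 133.0 μs.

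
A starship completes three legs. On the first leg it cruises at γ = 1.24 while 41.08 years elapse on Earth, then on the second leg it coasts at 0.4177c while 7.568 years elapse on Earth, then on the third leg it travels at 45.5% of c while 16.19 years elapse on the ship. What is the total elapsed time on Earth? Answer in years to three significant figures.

Leg 1: 41.08 years is already measured on Earth.
Leg 2: 7.568 years is already measured on Earth.
Leg 3: β = 0.455; γ = 1/√(1 − 0.455²) = 1/√0.7930 = 1.123; Δt_3 = 1.123 × 16.19 = 18.18 years.
Total: 41.08 + 7.568 + 18.18 years.

Δt = 66.8 years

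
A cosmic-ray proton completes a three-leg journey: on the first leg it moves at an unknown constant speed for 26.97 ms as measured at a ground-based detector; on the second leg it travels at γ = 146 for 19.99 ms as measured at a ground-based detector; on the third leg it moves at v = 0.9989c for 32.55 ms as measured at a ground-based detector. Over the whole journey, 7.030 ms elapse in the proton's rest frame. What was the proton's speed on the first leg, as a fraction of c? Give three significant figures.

β = 0.980

Leg 1: speed unknown; τ_1 = 26.97/γ_1.
Leg 2: γ = 146; τ_2 = 19.99/146.0 = 0.1369 ms.
Leg 3: γ = 1/√(1 − 0.9989²) = 1/√0.002199 = 21.33; τ_3 = 32.55/21.33 = 1.526 ms.
Total proper time: τ_1 + 0.1369 + 1.526 = 7.030, so τ_1 = 7.030 − 1.663 = 5.367 ms.
γ_1 = 26.97/5.367 = 5.025; β = √(1 − 1/γ²) = √0.9604.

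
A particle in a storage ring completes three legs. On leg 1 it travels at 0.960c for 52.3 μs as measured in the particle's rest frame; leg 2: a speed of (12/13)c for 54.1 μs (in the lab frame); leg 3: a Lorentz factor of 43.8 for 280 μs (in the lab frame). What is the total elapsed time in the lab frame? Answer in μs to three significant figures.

Leg 1: γ = 1/√(1 − 0.960²) = 25/7 ≈ 3.571; Δt_1 = 3.571 × 52.3 = 186.8 μs.
Leg 2: 54.1 μs is already measured in the lab frame.
Leg 3: 280 μs is already measured in the lab frame.
Total: 186.8 + 54.10 + 280.0 μs.

Δt = 521 μs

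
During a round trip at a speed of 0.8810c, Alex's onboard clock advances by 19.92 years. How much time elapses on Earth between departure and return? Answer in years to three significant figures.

Δt = 42.1 years

γ = 1/√(1 − 0.8810²) = 1/√0.2238 = 2.114
Earth-frame duration is the dilated interval: Δt = γτ = 2.114 × 19.92 years.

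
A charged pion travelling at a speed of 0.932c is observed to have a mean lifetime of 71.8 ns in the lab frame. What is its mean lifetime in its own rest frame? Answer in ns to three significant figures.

τ₀ = 26.0 ns

γ = 1/√(1 − 0.932²) = 1/√0.1314 = 2.759
The lab-frame lifetime is the dilated interval; the proper lifetime is τ₀ = Δt/γ = 71.8/2.759 ns.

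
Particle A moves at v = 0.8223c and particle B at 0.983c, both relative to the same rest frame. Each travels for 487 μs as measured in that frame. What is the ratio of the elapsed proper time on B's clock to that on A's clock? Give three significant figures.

τ_B/τ_A = 0.323

A: γ = 1/√(1 − 0.8223²) = 1/√0.3238 = 1.757. B: γ = 1/√(1 − 0.983²) = 1/√0.03371 = 5.446.
τ_A/τ_B = γ_B/γ_A = 5.446/1.757 = 3.099, so τ_B/τ_A = 0.3227.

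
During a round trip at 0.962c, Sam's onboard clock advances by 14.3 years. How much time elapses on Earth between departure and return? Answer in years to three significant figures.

γ = 1/√(1 − 0.962²) = 1/√0.07456 = 3.662
Earth-frame duration is the dilated interval: Δt = γτ = 3.662 × 14.3 years.

Δt = 52.4 years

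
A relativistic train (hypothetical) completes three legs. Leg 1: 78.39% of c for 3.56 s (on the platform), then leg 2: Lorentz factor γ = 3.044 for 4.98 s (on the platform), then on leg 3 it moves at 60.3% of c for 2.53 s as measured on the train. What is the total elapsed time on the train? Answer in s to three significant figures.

Leg 1: β = 0.7839; γ = 1/√(1 − 0.7839²) = 1/√0.3855 = 1.611; τ_1 = 3.56/1.611 = 2.210 s.
Leg 2: γ = 3.044; τ_2 = 4.98/3.044 = 1.636 s.
Leg 3: 2.53 s is already measured on the train.
Total: 2.210 + 1.636 + 2.530 s.

τ = 6.38 s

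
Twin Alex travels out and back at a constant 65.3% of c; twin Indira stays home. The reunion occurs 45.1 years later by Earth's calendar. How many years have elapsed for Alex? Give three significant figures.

β = 0.653; γ = 1/√(1 − 0.653²) = 1/√0.5736 = 1.320
Alex's clock measures proper time along the trip: τ = Δt/γ = 45.1/1.320 years.

τ = 34.2 years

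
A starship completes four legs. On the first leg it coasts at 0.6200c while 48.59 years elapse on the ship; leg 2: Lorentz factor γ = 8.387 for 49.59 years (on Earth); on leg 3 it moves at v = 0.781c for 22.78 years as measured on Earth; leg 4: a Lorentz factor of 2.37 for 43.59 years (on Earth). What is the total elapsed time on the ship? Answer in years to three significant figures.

τ = 87.1 years

Leg 1: 48.59 years is already measured on the ship.
Leg 2: γ = 8.387; τ_2 = 49.59/8.387 = 5.913 years.
Leg 3: γ = 1/√(1 − 0.781²) = 1/√0.3900 = 1.601; τ_3 = 22.78/1.601 = 14.23 years.
Leg 4: γ = 2.37; τ_4 = 43.59/2.370 = 18.39 years.
Total: 48.59 + 5.913 + 14.23 + 18.39 years.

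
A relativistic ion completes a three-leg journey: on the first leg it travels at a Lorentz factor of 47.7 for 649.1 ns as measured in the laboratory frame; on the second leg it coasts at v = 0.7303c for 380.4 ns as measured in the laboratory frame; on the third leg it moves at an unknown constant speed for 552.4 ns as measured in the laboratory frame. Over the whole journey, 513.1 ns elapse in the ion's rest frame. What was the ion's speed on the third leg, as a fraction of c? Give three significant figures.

Leg 1: γ = 47.7; τ_1 = 649.1/47.70 = 13.61 ns.
Leg 2: γ = 1/√(1 − 0.7303²) = 1/√0.4667 = 1.464; τ_2 = 380.4/1.464 = 259.9 ns.
Leg 3: speed unknown; τ_3 = 552.4/γ_3.
Total proper time: 13.61 + 259.9 + τ_3 = 513.1, so τ_3 = 513.1 − 273.5 = 239.6 ns.
γ_3 = 552.4/239.6 = 2.305; β = √(1 − 1/γ²) = √0.8118.

β = 0.901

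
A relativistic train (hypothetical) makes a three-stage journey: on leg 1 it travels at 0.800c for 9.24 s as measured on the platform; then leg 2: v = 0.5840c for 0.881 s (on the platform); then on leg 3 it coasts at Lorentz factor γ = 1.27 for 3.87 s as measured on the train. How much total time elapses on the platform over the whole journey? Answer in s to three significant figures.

Leg 1: 9.24 s is already measured on the platform.
Leg 2: 0.881 s is already measured on the platform.
Leg 3: γ = 1.27; Δt_3 = 1.270 × 3.87 = 4.915 s.
Total: 9.240 + 0.8810 + 4.915 s.

Δt = 15.0 s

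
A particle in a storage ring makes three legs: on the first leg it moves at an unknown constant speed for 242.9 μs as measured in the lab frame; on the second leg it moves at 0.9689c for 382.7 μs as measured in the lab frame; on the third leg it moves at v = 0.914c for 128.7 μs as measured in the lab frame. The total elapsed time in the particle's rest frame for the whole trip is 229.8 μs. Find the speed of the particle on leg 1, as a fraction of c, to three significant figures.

Leg 1: speed unknown; τ_1 = 242.9/γ_1.
Leg 2: γ = 1/√(1 − 0.9689²) = 1/√0.06123 = 4.041; τ_2 = 382.7/4.041 = 94.70 μs.
Leg 3: γ = 1/√(1 − 0.914²) = 1/√0.1646 = 2.465; τ_3 = 128.7/2.465 = 52.22 μs.
Total proper time: τ_1 + 94.70 + 52.22 = 229.8, so τ_1 = 229.8 − 146.9 = 82.88 μs.
γ_1 = 242.9/82.88 = 2.931; β = √(1 − 1/γ²) = √0.8836.

β = 0.940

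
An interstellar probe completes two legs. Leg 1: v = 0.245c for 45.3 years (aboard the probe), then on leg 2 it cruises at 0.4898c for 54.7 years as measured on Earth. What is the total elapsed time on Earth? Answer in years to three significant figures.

Leg 1: γ = 1/√(1 − 0.245²) = 1/√0.9400 = 1.031; Δt_1 = 1.031 × 45.3 = 46.72 years.
Leg 2: 54.7 years is already measured on Earth.
Total: 46.72 + 54.70 years.

Δt = 101 years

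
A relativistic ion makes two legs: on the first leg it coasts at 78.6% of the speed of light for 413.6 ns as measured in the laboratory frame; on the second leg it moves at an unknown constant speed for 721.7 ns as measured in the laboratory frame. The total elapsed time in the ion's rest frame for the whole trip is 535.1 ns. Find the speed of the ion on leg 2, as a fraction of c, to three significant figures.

Leg 1: β = 0.786; γ = 1/√(1 − 0.786²) = 1/√0.3822 = 1.618; τ_1 = 413.6/1.618 = 255.7 ns.
Leg 2: speed unknown; τ_2 = 721.7/γ_2.
Total proper time: 255.7 + τ_2 = 535.1, so τ_2 = 535.1 − 255.7 = 279.4 ns.
γ_2 = 721.7/279.4 = 2.583; β = √(1 − 1/γ²) = √0.8501.

β = 0.922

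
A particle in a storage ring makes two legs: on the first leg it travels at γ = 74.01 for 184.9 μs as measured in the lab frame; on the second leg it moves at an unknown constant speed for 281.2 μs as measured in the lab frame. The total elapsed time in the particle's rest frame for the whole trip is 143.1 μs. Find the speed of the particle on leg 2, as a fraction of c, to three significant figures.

β = 0.866

Leg 1: γ = 74.01; τ_1 = 184.9/74.01 = 2.498 μs.
Leg 2: speed unknown; τ_2 = 281.2/γ_2.
Total proper time: 2.498 + τ_2 = 143.1, so τ_2 = 143.1 − 2.498 = 140.6 μs.
γ_2 = 281.2/140.6 = 2.000; β = √(1 − 1/γ²) = √0.7500.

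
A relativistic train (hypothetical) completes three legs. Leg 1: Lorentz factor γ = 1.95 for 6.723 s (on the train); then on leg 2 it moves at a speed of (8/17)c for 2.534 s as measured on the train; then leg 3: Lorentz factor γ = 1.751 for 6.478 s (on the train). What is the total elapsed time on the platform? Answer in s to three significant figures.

Δt = 27.3 s

Leg 1: γ = 1.95; Δt_1 = 1.950 × 6.723 = 13.11 s.
Leg 2: γ = 1/√(1 − (8/17)²) = 17/15 ≈ 1.133; Δt_2 = 1.133 × 2.534 = 2.872 s.
Leg 3: γ = 1.751; Δt_3 = 1.751 × 6.478 = 11.34 s.
Total: 13.11 + 2.872 + 11.34 s.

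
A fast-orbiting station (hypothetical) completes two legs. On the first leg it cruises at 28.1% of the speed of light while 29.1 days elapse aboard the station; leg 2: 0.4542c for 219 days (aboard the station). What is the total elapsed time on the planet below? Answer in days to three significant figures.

Leg 1: β = 0.281; γ = 1/√(1 − 0.281²) = 1/√0.9210 = 1.042; Δt_1 = 1.042 × 29.1 = 30.32 days.
Leg 2: γ = 1/√(1 − 0.4542²) = 1/√0.7937 = 1.122; Δt_2 = 1.122 × 219 = 245.8 days.
Total: 30.32 + 245.8 days.

Δt = 276 days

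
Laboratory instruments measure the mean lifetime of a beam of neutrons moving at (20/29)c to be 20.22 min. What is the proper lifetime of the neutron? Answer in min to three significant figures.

τ₀ = 14.6 min

γ = 1/√(1 − (20/29)²) = 29/21 ≈ 1.381
The lab-frame lifetime is the dilated interval; the proper lifetime is τ₀ = Δt/γ = 20.22/1.381 min.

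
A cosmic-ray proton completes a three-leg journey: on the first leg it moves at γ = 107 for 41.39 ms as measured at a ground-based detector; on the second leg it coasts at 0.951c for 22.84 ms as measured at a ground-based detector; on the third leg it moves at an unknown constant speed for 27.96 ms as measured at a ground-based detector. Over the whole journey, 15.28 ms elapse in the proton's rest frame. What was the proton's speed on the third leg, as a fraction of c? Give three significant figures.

Leg 1: γ = 107; τ_1 = 41.39/107.0 = 0.3868 ms.
Leg 2: γ = 1/√(1 − 0.951²) = 1/√0.09560 = 3.234; τ_2 = 22.84/3.234 = 7.062 ms.
Leg 3: speed unknown; τ_3 = 27.96/γ_3.
Total proper time: 0.3868 + 7.062 + τ_3 = 15.28, so τ_3 = 15.28 − 7.449 = 7.831 ms.
γ_3 = 27.96/7.831 = 3.570; β = √(1 − 1/γ²) = √0.9216.

β = 0.960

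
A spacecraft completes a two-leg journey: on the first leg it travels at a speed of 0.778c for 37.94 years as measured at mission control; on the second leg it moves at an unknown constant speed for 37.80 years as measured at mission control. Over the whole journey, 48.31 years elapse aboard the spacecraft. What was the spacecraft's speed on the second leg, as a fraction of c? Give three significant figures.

β = 0.762

Leg 1: γ = 1/√(1 − 0.778²) = 1/√0.3947 = 1.592; τ_1 = 37.94/1.592 = 23.84 years.
Leg 2: speed unknown; τ_2 = 37.80/γ_2.
Total proper time: 23.84 + τ_2 = 48.31, so τ_2 = 48.31 − 23.84 = 24.47 years.
γ_2 = 37.80/24.47 = 1.545; β = √(1 − 1/γ²) = √0.5808.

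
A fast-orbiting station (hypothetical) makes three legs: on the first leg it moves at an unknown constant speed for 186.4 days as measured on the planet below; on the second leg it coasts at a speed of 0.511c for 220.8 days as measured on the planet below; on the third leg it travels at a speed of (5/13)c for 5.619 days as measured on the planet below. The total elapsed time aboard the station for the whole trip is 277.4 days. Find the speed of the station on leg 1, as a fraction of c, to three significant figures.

β = 0.897

Leg 1: speed unknown; τ_1 = 186.4/γ_1.
Leg 2: γ = 1/√(1 − 0.511²) = 1/√0.7389 = 1.163; τ_2 = 220.8/1.163 = 189.8 days.
Leg 3: γ = 1/√(1 − (5/13)²) = 13/12 ≈ 1.083; τ_3 = 5.619/1.083 = 5.187 days.
Total proper time: τ_1 + 189.8 + 5.187 = 277.4, so τ_1 = 277.4 − 195.0 = 82.42 days.
γ_1 = 186.4/82.42 = 2.262; β = √(1 − 1/γ²) = √0.8045.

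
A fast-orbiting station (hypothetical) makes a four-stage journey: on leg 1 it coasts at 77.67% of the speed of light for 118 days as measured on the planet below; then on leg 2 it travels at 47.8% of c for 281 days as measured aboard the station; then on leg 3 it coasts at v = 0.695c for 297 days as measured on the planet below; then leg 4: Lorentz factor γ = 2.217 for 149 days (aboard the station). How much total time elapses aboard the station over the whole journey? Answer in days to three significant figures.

τ = 718 days

Leg 1: β = 0.7767; γ = 1/√(1 − 0.7767²) = 1/√0.3967 = 1.588; τ_1 = 118/1.588 = 74.32 days.
Leg 2: 281 days is already measured aboard the station.
Leg 3: γ = 1/√(1 − 0.695²) = 1/√0.5170 = 1.391; τ_3 = 297/1.391 = 213.5 days.
Leg 4: 149 days is already measured aboard the station.
Total: 74.32 + 281.0 + 213.5 + 149.0 days.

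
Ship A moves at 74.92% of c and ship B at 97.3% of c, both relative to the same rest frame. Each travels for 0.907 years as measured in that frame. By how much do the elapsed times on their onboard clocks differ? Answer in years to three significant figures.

A: β = 0.7492; γ = 1/√(1 − 0.7492²) = 1/√0.4387 = 1.510; τ_A = 0.907/1.510 = 0.6007 years.
B: β = 0.973; γ = 1/√(1 − 0.973²) = 1/√0.05327 = 4.333; τ_B = 0.907/4.333 = 0.2093 years.

|τ_A − τ_B| = 0.391 years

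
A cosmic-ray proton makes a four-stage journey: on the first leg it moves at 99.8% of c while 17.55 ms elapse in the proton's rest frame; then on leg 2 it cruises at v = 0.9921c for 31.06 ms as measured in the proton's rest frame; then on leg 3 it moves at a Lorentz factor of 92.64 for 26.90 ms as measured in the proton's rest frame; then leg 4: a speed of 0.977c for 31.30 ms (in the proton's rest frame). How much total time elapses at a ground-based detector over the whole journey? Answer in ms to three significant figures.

Leg 1: β = 0.998; γ = 1/√(1 − 0.998²) = 1/√0.003996 = 15.82; Δt_1 = 15.82 × 17.55 = 277.6 ms.
Leg 2: γ = 1/√(1 − 0.9921²) = 1/√0.01574 = 7.971; Δt_2 = 7.971 × 31.06 = 247.6 ms.
Leg 3: γ = 92.64; Δt_3 = 92.64 × 26.90 = 2492 ms.
Leg 4: γ = 1/√(1 − 0.977²) = 1/√0.04547 = 4.690; Δt_4 = 4.690 × 31.30 = 146.8 ms.
Total: 277.6 + 247.6 + 2492 + 146.8 ms.

Δt = 3160 ms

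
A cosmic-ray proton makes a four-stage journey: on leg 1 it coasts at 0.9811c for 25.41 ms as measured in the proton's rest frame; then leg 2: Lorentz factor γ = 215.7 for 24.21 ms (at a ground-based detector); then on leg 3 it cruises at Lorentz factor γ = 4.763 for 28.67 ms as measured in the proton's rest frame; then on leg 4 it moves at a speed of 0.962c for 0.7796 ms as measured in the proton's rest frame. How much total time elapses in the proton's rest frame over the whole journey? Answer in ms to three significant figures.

τ = 55.0 ms

Leg 1: 25.41 ms is already measured in the proton's rest frame.
Leg 2: γ = 215.7; τ_2 = 24.21/215.7 = 0.1122 ms.
Leg 3: 28.67 ms is already measured in the proton's rest frame.
Leg 4: 0.7796 ms is already measured in the proton's rest frame.
Total: 25.41 + 0.1122 + 28.67 + 0.7796 ms.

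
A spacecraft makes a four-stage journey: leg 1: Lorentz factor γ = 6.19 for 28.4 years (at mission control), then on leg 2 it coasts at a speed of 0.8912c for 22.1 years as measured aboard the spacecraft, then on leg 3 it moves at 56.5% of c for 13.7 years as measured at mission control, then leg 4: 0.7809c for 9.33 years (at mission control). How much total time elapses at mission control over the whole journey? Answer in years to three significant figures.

Leg 1: 28.4 years is already measured at mission control.
Leg 2: γ = 1/√(1 − 0.8912²) = 1/√0.2058 = 2.205; Δt_2 = 2.205 × 22.1 = 48.72 years.
Leg 3: 13.7 years is already measured at mission control.
Leg 4: 9.33 years is already measured at mission control.
Total: 28.40 + 48.72 + 13.70 + 9.330 years.

Δt = 100 years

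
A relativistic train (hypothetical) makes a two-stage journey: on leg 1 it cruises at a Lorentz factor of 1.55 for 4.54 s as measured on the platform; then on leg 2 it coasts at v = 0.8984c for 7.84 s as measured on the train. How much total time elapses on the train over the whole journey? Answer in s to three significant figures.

Leg 1: γ = 1.55; τ_1 = 4.54/1.550 = 2.929 s.
Leg 2: 7.84 s is already measured on the train.
Total: 2.929 + 7.840 s.

τ = 10.8 s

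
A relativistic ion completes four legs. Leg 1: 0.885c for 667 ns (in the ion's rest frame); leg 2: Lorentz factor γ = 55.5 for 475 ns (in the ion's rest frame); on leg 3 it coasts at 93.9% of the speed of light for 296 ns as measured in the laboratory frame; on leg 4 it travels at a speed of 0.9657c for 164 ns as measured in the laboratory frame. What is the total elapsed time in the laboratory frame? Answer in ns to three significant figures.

Δt = 2.83×10⁴ ns

Leg 1: γ = 1/√(1 − 0.885²) = 1/√0.2168 = 2.148; Δt_1 = 2.148 × 667 = 1433 ns.
Leg 2: γ = 55.5; Δt_2 = 55.50 × 475 = 2.636×10⁴ ns.
Leg 3: 296 ns is already measured in the laboratory frame.
Leg 4: 164 ns is already measured in the laboratory frame.
Total: 1433 + 2.636×10⁴ + 296.0 + 164.0 ns.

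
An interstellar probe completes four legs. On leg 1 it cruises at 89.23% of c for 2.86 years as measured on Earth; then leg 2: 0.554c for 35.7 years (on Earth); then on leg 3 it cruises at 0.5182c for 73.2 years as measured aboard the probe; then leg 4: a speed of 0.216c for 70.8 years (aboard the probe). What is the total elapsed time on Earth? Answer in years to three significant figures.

Δt = 197 years

Leg 1: 2.86 years is already measured on Earth.
Leg 2: 35.7 years is already measured on Earth.
Leg 3: γ = 1/√(1 − 0.5182²) = 1/√0.7315 = 1.169; Δt_3 = 1.169 × 73.2 = 85.59 years.
Leg 4: γ = 1/√(1 − 0.216²) = 1/√0.9533 = 1.024; Δt_4 = 1.024 × 70.8 = 72.51 years.
Total: 2.860 + 35.70 + 85.59 + 72.51 years.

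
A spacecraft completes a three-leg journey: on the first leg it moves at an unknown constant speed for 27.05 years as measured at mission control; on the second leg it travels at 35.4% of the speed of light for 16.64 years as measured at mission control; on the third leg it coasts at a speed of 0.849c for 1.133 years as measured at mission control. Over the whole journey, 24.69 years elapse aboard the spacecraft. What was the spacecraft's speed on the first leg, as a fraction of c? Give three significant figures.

Leg 1: speed unknown; τ_1 = 27.05/γ_1.
Leg 2: β = 0.354; γ = 1/√(1 − 0.354²) = 1/√0.8747 = 1.069; τ_2 = 16.64/1.069 = 15.56 years.
Leg 3: γ = 1/√(1 − 0.849²) = 1/√0.2792 = 1.893; τ_3 = 1.133/1.893 = 0.5987 years.
Total proper time: τ_1 + 15.56 + 0.5987 = 24.69, so τ_1 = 24.69 − 16.16 = 8.529 years.
γ_1 = 27.05/8.529 = 3.172; β = √(1 − 1/γ²) = √0.9006.

β = 0.949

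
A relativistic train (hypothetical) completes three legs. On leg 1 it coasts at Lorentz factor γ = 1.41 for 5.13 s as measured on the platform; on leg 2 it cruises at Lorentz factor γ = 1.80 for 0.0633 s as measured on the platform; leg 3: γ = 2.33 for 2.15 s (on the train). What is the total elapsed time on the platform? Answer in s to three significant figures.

Leg 1: 5.13 s is already measured on the platform.
Leg 2: 0.0633 s is already measured on the platform.
Leg 3: γ = 2.33; Δt_3 = 2.330 × 2.15 = 5.009 s.
Total: 5.130 + 0.06330 + 5.009 s.

Δt = 10.2 s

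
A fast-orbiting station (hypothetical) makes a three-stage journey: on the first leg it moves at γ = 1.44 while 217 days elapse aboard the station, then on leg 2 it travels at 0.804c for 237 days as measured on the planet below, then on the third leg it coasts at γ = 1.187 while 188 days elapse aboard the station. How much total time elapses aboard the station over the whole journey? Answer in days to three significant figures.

τ = 546 days

Leg 1: 217 days is already measured aboard the station.
Leg 2: γ = 1/√(1 − 0.804²) = 1/√0.3536 = 1.682; τ_2 = 237/1.682 = 140.9 days.
Leg 3: 188 days is already measured aboard the station.
Total: 217.0 + 140.9 + 188.0 days.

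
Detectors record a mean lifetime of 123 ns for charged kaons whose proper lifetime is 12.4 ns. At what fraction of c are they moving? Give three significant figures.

γ = Δt/τ₀ = 123/12.4 = 9.919
β = √(1 − 1/γ²) = √(1 − 0.01016) = √0.9898

β = 0.995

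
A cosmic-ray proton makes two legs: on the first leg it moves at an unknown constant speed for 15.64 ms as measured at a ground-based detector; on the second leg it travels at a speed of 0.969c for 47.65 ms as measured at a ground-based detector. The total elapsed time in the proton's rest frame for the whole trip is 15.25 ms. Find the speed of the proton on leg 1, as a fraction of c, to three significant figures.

β = 0.975

Leg 1: speed unknown; τ_1 = 15.64/γ_1.
Leg 2: γ = 1/√(1 − 0.969²) = 1/√0.06104 = 4.048; τ_2 = 47.65/4.048 = 11.77 ms.
Total proper time: τ_1 + 11.77 = 15.25, so τ_1 = 15.25 − 11.77 = 3.478 ms.
γ_1 = 15.64/3.478 = 4.497; β = √(1 − 1/γ²) = √0.9506.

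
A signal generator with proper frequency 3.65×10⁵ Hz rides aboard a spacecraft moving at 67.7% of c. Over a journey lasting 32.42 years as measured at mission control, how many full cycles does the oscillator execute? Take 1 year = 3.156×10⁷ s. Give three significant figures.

N = 2.75×10¹⁴

β = 0.677; γ = 1/√(1 − 0.677²) = 1/√0.5417 = 1.359
The oscillator's own cycle count is N = f × τ where τ is the proper time aboard the spacecraft. τ = Δt/γ = 32.42/1.359 = 23.86 years = 7.530×10⁸ s.
N = 3.65×10⁵ × 7.530×10⁸ = 2.749×10¹⁴.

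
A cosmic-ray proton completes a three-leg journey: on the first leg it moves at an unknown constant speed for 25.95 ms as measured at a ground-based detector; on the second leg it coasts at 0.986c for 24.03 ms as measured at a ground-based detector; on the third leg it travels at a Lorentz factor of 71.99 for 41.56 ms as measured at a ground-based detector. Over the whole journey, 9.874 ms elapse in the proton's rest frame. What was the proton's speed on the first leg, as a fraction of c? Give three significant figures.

β = 0.979

Leg 1: speed unknown; τ_1 = 25.95/γ_1.
Leg 2: γ = 1/√(1 − 0.986²) = 1/√0.02780 = 5.997; τ_2 = 24.03/5.997 = 4.007 ms.
Leg 3: γ = 71.99; τ_3 = 41.56/71.99 = 0.5773 ms.
Total proper time: τ_1 + 4.007 + 0.5773 = 9.874, so τ_1 = 9.874 − 4.584 = 5.290 ms.
γ_1 = 25.95/5.290 = 4.906; β = √(1 − 1/γ²) = √0.9584.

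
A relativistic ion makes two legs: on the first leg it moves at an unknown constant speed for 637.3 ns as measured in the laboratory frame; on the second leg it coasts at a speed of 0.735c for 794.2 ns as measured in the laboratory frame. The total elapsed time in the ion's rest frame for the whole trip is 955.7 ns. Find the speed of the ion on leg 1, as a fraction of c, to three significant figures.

β = 0.756

Leg 1: speed unknown; τ_1 = 637.3/γ_1.
Leg 2: γ = 1/√(1 − 0.735²) = 1/√0.4598 = 1.475; τ_2 = 794.2/1.475 = 538.5 ns.
Total proper time: τ_1 + 538.5 = 955.7, so τ_1 = 955.7 − 538.5 = 417.2 ns.
γ_1 = 637.3/417.2 = 1.528; β = √(1 − 1/γ²) = √0.5715.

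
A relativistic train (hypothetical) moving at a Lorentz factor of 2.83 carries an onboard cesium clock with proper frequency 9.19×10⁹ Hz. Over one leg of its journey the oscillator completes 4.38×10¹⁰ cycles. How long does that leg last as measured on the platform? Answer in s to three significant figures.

γ = 2.83
Proper time for N cycles: τ = N/f = 4.38×10¹⁰/(9.19×10⁹) = 4.766×10⁰ s = 4.766 s.
Lab-frame duration Δt = γτ = 2.830 × 4.766 = 13.49 s.

Δt = 13.5 s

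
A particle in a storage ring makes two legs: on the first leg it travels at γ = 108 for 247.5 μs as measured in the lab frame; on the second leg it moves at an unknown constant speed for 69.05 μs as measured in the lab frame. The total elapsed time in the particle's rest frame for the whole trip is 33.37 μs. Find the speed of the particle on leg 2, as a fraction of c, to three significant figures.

Leg 1: γ = 108; τ_1 = 247.5/108.0 = 2.292 μs.
Leg 2: speed unknown; τ_2 = 69.05/γ_2.
Total proper time: 2.292 + τ_2 = 33.37, so τ_2 = 33.37 − 2.292 = 31.08 μs.
γ_2 = 69.05/31.08 = 2.222; β = √(1 − 1/γ²) = √0.7974.

β = 0.893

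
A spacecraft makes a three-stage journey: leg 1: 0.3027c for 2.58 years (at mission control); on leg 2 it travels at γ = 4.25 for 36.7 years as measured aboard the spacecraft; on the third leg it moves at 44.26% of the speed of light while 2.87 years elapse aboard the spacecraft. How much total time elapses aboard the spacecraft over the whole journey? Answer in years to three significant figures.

τ = 42.0 years

Leg 1: γ = 1/√(1 − 0.3027²) = 1/√0.9084 = 1.049; τ_1 = 2.58/1.049 = 2.459 years.
Leg 2: 36.7 years is already measured aboard the spacecraft.
Leg 3: 2.87 years is already measured aboard the spacecraft.
Total: 2.459 + 36.70 + 2.870 years.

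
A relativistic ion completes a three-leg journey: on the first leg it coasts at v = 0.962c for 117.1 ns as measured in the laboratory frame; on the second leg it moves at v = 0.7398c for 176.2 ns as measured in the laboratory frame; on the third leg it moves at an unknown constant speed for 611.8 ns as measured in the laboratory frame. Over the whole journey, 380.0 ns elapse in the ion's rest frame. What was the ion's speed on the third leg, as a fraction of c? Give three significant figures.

β = 0.927

Leg 1: γ = 1/√(1 − 0.962²) = 1/√0.07456 = 3.662; τ_1 = 117.1/3.662 = 31.97 ns.
Leg 2: γ = 1/√(1 − 0.7398²) = 1/√0.4527 = 1.486; τ_2 = 176.2/1.486 = 118.6 ns.
Leg 3: speed unknown; τ_3 = 611.8/γ_3.
Total proper time: 31.97 + 118.6 + τ_3 = 380.0, so τ_3 = 380.0 − 150.5 = 229.5 ns.
γ_3 = 611.8/229.5 = 2.666; β = √(1 − 1/γ²) = √0.8593.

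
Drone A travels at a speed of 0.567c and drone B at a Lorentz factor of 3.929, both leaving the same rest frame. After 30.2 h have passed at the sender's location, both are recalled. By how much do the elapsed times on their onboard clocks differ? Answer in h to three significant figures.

|τ_A − τ_B| = 17.2 h

A: γ = 1/√(1 − 0.567²) = 1/√0.6785 = 1.214; τ_A = 30.2/1.214 = 24.88 h.
B: γ = 3.929; τ_B = 30.2/3.929 = 7.686 h.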